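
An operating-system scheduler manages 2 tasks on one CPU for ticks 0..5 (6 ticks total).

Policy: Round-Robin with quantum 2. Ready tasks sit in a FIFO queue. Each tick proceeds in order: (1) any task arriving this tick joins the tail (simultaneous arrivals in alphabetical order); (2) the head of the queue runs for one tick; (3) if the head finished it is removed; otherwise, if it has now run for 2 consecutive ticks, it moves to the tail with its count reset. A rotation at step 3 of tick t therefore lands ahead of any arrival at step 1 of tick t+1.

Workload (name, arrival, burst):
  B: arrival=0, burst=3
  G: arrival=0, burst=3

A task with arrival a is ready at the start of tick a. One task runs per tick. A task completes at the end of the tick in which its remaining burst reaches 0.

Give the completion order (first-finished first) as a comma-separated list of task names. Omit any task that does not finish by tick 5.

t=0: queue=[B,G] q_used=0 → run B
t=1: queue=[B,G] q_used=1 → run B
t=2: queue=[G,B] q_used=0 → run G
t=3: queue=[G,B] q_used=1 → run G
t=4: queue=[B,G] q_used=0 → run B
t=5: queue=[G] q_used=0 → run G

completion order = B, G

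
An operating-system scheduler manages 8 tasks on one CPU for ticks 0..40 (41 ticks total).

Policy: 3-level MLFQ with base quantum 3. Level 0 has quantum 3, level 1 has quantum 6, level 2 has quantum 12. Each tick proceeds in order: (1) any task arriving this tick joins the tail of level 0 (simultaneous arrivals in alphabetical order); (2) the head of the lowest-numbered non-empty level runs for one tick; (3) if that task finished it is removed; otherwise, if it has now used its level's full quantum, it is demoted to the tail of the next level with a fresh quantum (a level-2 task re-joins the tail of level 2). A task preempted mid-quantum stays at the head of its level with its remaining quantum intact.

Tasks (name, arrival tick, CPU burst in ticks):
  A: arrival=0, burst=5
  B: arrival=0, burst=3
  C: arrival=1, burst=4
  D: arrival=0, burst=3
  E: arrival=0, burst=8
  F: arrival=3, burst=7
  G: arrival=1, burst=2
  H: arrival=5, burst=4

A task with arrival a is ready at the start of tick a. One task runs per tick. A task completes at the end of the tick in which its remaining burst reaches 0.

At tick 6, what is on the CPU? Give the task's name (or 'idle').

running at tick 6 = D

t=0: L0/L1/L2 = ABDE/-/- → run A
t=1: L0/L1/L2 = ABDECG/-/- → run A
t=2: L0/L1/L2 = ABDECG/-/- → run A
t=3: L0/L1/L2 = BDECGF/A/- → run B
t=4: L0/L1/L2 = BDECGF/A/- → run B
t=5: L0/L1/L2 = BDECGFH/A/- → run B
t=6: L0/L1/L2 = DECGFH/A/- → run D
t=7: L0/L1/L2 = DECGFH/A/- → run D
t=8: L0/L1/L2 = DECGFH/A/- → run D
t=9: L0/L1/L2 = ECGFH/A/- → run E
t=10: L0/L1/L2 = ECGFH/A/- → run E
t=11: L0/L1/L2 = ECGFH/A/- → run E
t=12: L0/L1/L2 = CGFH/AE/- → run C
t=13: L0/L1/L2 = CGFH/AE/- → run C
t=14: L0/L1/L2 = CGFH/AE/- → run C
t=15: L0/L1/L2 = GFH/AEC/- → run G
t=16: L0/L1/L2 = GFH/AEC/- → run G
t=17: L0/L1/L2 = FH/AEC/- → run F
t=18: L0/L1/L2 = FH/AEC/- → run F
t=19: L0/L1/L2 = FH/AEC/- → run F
t=20: L0/L1/L2 = H/AECF/- → run H
t=21: L0/L1/L2 = H/AECF/- → run H
t=22: L0/L1/L2 = H/AECF/- → run H
t=23: L0/L1/L2 = -/AECFH/- → run A
t=24: L0/L1/L2 = -/AECFH/- → run A
t=25: L0/L1/L2 = -/ECFH/- → run E
t=26: L0/L1/L2 = -/ECFH/- → run E
t=27: L0/L1/L2 = -/ECFH/- → run E
t=28: L0/L1/L2 = -/ECFH/- → run E
t=29: L0/L1/L2 = -/ECFH/- → run E
t=30: L0/L1/L2 = -/CFH/- → run C
t=31: L0/L1/L2 = -/FH/- → run F
t=32: L0/L1/L2 = -/FH/- → run F
t=33: L0/L1/L2 = -/FH/- → run F
t=34: L0/L1/L2 = -/FH/- → run F
t=35: L0/L1/L2 = -/H/- → run H
t=36: (idle)
t=37: (idle)
t=38: (idle)
t=39: (idle)
t=40: (idle)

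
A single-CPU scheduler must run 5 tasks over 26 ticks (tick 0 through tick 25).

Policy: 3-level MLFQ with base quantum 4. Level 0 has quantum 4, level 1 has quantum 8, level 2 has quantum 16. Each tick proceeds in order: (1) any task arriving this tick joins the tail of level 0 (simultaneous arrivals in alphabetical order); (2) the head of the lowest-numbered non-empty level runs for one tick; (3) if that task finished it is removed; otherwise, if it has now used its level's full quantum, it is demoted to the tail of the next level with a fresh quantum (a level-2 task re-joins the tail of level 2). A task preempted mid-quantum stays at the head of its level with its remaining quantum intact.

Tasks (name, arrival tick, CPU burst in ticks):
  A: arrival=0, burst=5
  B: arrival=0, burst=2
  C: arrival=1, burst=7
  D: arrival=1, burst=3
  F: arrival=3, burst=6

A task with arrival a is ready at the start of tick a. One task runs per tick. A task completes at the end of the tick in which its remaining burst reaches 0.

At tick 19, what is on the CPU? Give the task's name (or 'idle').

running at tick 19 = C

t=0: L0/L1/L2 = AB/-/- → run A
t=1: L0/L1/L2 = ABCD/-/- → run A
t=2: L0/L1/L2 = ABCD/-/- → run A
t=3: L0/L1/L2 = ABCDF/-/- → run A
t=4: L0/L1/L2 = BCDF/A/- → run B
t=5: L0/L1/L2 = BCDF/A/- → run B
t=6: L0/L1/L2 = CDF/A/- → run C
t=7: L0/L1/L2 = CDF/A/- → run C
t=8: L0/L1/L2 = CDF/A/- → run C
t=9: L0/L1/L2 = CDF/A/- → run C
t=10: L0/L1/L2 = DF/AC/- → run D
t=11: L0/L1/L2 = DF/AC/- → run D
t=12: L0/L1/L2 = DF/AC/- → run D
t=13: L0/L1/L2 = F/AC/- → run F
t=14: L0/L1/L2 = F/AC/- → run F
t=15: L0/L1/L2 = F/AC/- → run F
t=16: L0/L1/L2 = F/AC/- → run F
t=17: L0/L1/L2 = -/ACF/- → run A
t=18: L0/L1/L2 = -/CF/- → run C
t=19: L0/L1/L2 = -/CF/- → run C
t=20: L0/L1/L2 = -/CF/- → run C
t=21: L0/L1/L2 = -/F/- → run F
t=22: L0/L1/L2 = -/F/- → run F
t=23: (idle)
t=24: (idle)
t=25: (idle)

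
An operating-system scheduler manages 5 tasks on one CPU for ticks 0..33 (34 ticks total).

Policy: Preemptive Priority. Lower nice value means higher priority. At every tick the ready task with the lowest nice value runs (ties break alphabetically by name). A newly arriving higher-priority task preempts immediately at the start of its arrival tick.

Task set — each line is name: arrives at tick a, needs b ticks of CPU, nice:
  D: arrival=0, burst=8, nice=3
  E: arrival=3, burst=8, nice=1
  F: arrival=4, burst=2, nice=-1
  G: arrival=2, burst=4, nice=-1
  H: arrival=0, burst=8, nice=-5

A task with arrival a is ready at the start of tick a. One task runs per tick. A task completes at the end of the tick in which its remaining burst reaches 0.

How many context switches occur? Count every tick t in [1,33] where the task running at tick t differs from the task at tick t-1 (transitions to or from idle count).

t=0: ready={D,H} → run H
t=1: ready={D,H} → run H
t=2: ready={D,G,H} → run H
t=3: ready={D,E,G,H} → run H
t=4: ready={D,E,F,G,H} → run H
t=5: ready={D,E,F,G,H} → run H
t=6: ready={D,E,F,G,H} → run H
t=7: ready={D,E,F,G,H} → run H
t=8: ready={D,E,F,G} → run F
t=9: ready={D,E,F,G} → run F
t=10: ready={D,E,G} → run G
t=11: ready={D,E,G} → run G
t=12: ready={D,E,G} → run G
t=13: ready={D,E,G} → run G
t=14: ready={D,E} → run E
t=15: ready={D,E} → run E
t=16: ready={D,E} → run E
t=17: ready={D,E} → run E
t=18: ready={D,E} → run E
t=19: ready={D,E} → run E
t=20: ready={D,E} → run E
t=21: ready={D,E} → run E
t=22: ready={D} → run D
t=23: ready={D} → run D
t=24: ready={D} → run D
t=25: ready={D} → run D
t=26: ready={D} → run D
t=27: ready={D} → run D
t=28: ready={D} → run D
t=29: ready={D} → run D
t=30: (idle)
t=31: (idle)
t=32: (idle)
t=33: (idle)

context switches = 5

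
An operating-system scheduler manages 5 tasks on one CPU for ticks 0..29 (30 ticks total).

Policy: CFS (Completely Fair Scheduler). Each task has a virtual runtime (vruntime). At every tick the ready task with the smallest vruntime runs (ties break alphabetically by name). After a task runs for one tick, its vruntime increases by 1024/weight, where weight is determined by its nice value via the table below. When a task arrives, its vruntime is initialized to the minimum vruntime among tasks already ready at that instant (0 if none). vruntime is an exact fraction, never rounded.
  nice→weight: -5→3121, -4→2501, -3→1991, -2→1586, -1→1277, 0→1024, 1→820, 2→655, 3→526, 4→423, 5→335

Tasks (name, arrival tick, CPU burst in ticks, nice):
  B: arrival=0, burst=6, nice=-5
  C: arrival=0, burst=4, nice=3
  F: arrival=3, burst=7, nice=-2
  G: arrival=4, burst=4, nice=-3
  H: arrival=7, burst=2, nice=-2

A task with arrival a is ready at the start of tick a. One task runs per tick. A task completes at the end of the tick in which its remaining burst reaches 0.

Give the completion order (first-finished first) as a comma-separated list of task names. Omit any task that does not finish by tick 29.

t=0: vr[B=0 C=0] → run B
t=1: vr[B=1024/3121 C=0] → run C
t=2: vr[B=1024/3121 C=512/263] → run B
t=3: vr[B=2048/3121 C=512/263 F=2048/3121] → run B
t=4: vr[B=3072/3121 C=512/263 F=2048/3121 G=2048/3121] → run F
t=5: vr[B=3072/3121 C=512/263 F=3222016/2474953 G=2048/3121] → run G
t=6: vr[B=3072/3121 C=512/263 F=3222016/2474953 G=7273472/6213911] → run B
t=7: vr[B=4096/3121 C=512/263 F=3222016/2474953 G=7273472/6213911 H=7273472/6213911] → run G
t=8: vr[B=4096/3121 C=512/263 F=3222016/2474953 G=10469376/6213911 H=7273472/6213911] → run H
t=9: vr[B=4096/3121 C=512/263 F=3222016/2474953 G=10469376/6213911 H=8949385728/4927631423] → run F
t=10: vr[B=4096/3121 C=512/263 F=4819968/2474953 G=10469376/6213911 H=8949385728/4927631423] → run B
t=11: vr[B=5120/3121 C=512/263 F=4819968/2474953 G=10469376/6213911 H=8949385728/4927631423] → run B
t=12: vr[C=512/263 F=4819968/2474953 G=10469376/6213911 H=8949385728/4927631423] → run G
t=13: vr[C=512/263 F=4819968/2474953 G=13665280/6213911 H=8949385728/4927631423] → run H
t=14: vr[C=512/263 F=4819968/2474953 G=13665280/6213911] → run C
t=15: vr[C=1024/263 F=4819968/2474953 G=13665280/6213911] → run F
t=16: vr[C=1024/263 F=6417920/2474953 G=13665280/6213911] → run G
t=17: vr[C=1024/263 F=6417920/2474953] → run F
t=18: vr[C=1024/263 F=8015872/2474953] → run F
t=19: vr[C=1024/263 F=9613824/2474953] → run F
t=20: vr[C=1024/263 F=11211776/2474953] → run C
t=21: vr[C=1536/263 F=11211776/2474953] → run F
t=22: vr[C=1536/263] → run C
t=23: (idle)
t=24: (idle)
t=25: (idle)
t=26: (idle)
t=27: (idle)
t=28: (idle)
t=29: (idle)

completion order = B, H, G, F, C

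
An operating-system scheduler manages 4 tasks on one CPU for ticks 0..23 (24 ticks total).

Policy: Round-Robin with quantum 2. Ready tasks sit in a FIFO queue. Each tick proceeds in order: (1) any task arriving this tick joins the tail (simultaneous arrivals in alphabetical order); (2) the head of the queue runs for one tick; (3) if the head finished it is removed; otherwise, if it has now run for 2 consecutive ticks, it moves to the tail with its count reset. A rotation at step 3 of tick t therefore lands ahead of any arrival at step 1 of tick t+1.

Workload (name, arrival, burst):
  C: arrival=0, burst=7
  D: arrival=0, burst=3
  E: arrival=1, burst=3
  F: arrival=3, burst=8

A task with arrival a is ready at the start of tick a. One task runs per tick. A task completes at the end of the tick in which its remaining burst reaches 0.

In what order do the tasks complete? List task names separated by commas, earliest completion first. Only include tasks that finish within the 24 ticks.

completion order = D, E, C, F

t=0: queue=[C,D] q_used=0 → run C
t=1: queue=[C,D,E] q_used=1 → run C
t=2: queue=[D,E,C] q_used=0 → run D
t=3: queue=[D,E,C,F] q_used=1 → run D
t=4: queue=[E,C,F,D] q_used=0 → run E
t=5: queue=[E,C,F,D] q_used=1 → run E
t=6: queue=[C,F,D,E] q_used=0 → run C
t=7: queue=[C,F,D,E] q_used=1 → run C
t=8: queue=[F,D,E,C] q_used=0 → run F
t=9: queue=[F,D,E,C] q_used=1 → run F
t=10: queue=[D,E,C,F] q_used=0 → run D
t=11: queue=[E,C,F] q_used=0 → run E
t=12: queue=[C,F] q_used=0 → run C
t=13: queue=[C,F] q_used=1 → run C
t=14: queue=[F,C] q_used=0 → run F
t=15: queue=[F,C] q_used=1 → run F
t=16: queue=[C,F] q_used=0 → run C
t=17: queue=[F] q_used=0 → run F
t=18: queue=[F] q_used=1 → run F
t=19: queue=[F] q_used=0 → run F
t=20: queue=[F] q_used=1 → run F
t=21: (idle)
t=22: (idle)
t=23: (idle)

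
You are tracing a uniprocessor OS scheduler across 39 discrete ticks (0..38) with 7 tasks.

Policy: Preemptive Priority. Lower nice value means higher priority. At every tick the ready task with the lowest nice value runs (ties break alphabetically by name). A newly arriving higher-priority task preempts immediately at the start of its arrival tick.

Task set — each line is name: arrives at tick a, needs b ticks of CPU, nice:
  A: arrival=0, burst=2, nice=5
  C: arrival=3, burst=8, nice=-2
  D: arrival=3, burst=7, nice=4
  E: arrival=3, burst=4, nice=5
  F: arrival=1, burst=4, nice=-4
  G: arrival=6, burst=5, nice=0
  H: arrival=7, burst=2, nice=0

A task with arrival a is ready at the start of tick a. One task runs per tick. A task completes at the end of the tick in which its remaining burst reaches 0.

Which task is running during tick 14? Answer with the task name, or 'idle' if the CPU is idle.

t=0: ready={A} → run A
t=1: ready={A,F} → run F
t=2: ready={A,F} → run F
t=3: ready={A,C,D,E,F} → run F
t=4: ready={A,C,D,E,F} → run F
t=5: ready={A,C,D,E} → run C
t=6: ready={A,C,D,E,G} → run C
t=7: ready={A,C,D,E,G,H} → run C
t=8: ready={A,C,D,E,G,H} → run C
t=9: ready={A,C,D,E,G,H} → run C
t=10: ready={A,C,D,E,G,H} → run C
t=11: ready={A,C,D,E,G,H} → run C
t=12: ready={A,C,D,E,G,H} → run C
t=13: ready={A,D,E,G,H} → run G
t=14: ready={A,D,E,G,H} → run G
t=15: ready={A,D,E,G,H} → run G
t=16: ready={A,D,E,G,H} → run G
t=17: ready={A,D,E,G,H} → run G
t=18: ready={A,D,E,H} → run H
t=19: ready={A,D,E,H} → run H
t=20: ready={A,D,E} → run D
t=21: ready={A,D,E} → run D
t=22: ready={A,D,E} → run D
t=23: ready={A,D,E} → run D
t=24: ready={A,D,E} → run D
t=25: ready={A,D,E} → run D
t=26: ready={A,D,E} → run D
t=27: ready={A,E} → run A
t=28: ready={E} → run E
t=29: ready={E} → run E
t=30: ready={E} → run E
t=31: ready={E} → run E
t=32: (idle)
t=33: (idle)
t=34: (idle)
t=35: (idle)
t=36: (idle)
t=37: (idle)
t=38: (idle)

running at tick 14 = G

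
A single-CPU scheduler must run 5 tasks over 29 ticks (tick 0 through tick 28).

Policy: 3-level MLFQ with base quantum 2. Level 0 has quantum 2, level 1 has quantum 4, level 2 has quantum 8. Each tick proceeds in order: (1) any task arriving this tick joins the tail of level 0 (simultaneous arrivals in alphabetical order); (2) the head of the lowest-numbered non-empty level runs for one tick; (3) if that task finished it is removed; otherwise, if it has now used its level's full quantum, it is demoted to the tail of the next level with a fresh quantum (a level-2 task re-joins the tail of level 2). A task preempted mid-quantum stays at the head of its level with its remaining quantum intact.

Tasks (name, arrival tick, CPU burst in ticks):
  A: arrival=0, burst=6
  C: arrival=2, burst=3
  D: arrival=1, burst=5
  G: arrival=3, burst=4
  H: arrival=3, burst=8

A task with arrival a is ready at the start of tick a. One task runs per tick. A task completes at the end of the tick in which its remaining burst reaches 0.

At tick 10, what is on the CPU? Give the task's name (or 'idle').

running at tick 10 = A

t=0: L0/L1/L2 = A/-/- → run A
t=1: L0/L1/L2 = AD/-/- → run A
t=2: L0/L1/L2 = DC/A/- → run D
t=3: L0/L1/L2 = DCGH/A/- → run D
t=4: L0/L1/L2 = CGH/AD/- → run C
t=5: L0/L1/L2 = CGH/AD/- → run C
t=6: L0/L1/L2 = GH/ADC/- → run G
t=7: L0/L1/L2 = GH/ADC/- → run G
t=8: L0/L1/L2 = H/ADCG/- → run H
t=9: L0/L1/L2 = H/ADCG/- → run H
t=10: L0/L1/L2 = -/ADCGH/- → run A
t=11: L0/L1/L2 = -/ADCGH/- → run A
t=12: L0/L1/L2 = -/ADCGH/- → run A
t=13: L0/L1/L2 = -/ADCGH/- → run A
t=14: L0/L1/L2 = -/DCGH/- → run D
t=15: L0/L1/L2 = -/DCGH/- → run D
t=16: L0/L1/L2 = -/DCGH/- → run D
t=17: L0/L1/L2 = -/CGH/- → run C
t=18: L0/L1/L2 = -/GH/- → run G
t=19: L0/L1/L2 = -/GH/- → run G
t=20: L0/L1/L2 = -/H/- → run H
t=21: L0/L1/L2 = -/H/- → run H
t=22: L0/L1/L2 = -/H/- → run H
t=23: L0/L1/L2 = -/H/- → run H
t=24: L0/L1/L2 = -/-/H → run H
t=25: L0/L1/L2 = -/-/H → run H
t=26: (idle)
t=27: (idle)
t=28: (idle)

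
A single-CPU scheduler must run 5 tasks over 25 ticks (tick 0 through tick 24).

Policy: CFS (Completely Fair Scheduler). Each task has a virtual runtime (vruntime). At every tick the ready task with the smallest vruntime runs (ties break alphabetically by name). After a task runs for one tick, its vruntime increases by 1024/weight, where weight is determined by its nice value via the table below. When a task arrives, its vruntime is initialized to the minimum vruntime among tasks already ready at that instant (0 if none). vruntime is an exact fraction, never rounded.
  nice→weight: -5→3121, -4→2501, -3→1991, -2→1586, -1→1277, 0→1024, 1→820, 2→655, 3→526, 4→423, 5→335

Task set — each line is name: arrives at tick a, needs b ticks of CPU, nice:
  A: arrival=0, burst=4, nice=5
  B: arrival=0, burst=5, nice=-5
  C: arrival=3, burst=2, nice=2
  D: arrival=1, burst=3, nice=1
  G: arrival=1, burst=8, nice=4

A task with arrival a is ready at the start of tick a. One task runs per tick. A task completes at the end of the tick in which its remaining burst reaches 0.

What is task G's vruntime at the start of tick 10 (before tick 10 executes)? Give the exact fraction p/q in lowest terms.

t=0: vr[A=0 B=0] → run A
t=1: vr[A=1024/335 B=0 D=0 G=0] → run B
t=2: vr[A=1024/335 B=1024/3121 D=0 G=0] → run D
t=3: vr[A=1024/335 B=1024/3121 C=0 D=256/205 G=0] → run C
t=4: vr[A=1024/335 B=1024/3121 C=1024/655 D=256/205 G=0] → run G
t=5: vr[A=1024/335 B=1024/3121 C=1024/655 D=256/205 G=1024/423] → run B
t=6: vr[A=1024/335 B=2048/3121 C=1024/655 D=256/205 G=1024/423] → run B
t=7: vr[A=1024/335 B=3072/3121 C=1024/655 D=256/205 G=1024/423] → run B
t=8: vr[A=1024/335 B=4096/3121 C=1024/655 D=256/205 G=1024/423] → run D
t=9: vr[A=1024/335 B=4096/3121 C=1024/655 D=512/205 G=1024/423] → run B
t=10: vr[A=1024/335 C=1024/655 D=512/205 G=1024/423] → run C
t=11: vr[A=1024/335 D=512/205 G=1024/423] → run G
t=12: vr[A=1024/335 D=512/205 G=2048/423] → run D
t=13: vr[A=1024/335 G=2048/423] → run A
t=14: vr[A=2048/335 G=2048/423] → run G
t=15: vr[A=2048/335 G=1024/141] → run A
t=16: vr[A=3072/335 G=1024/141] → run G
t=17: vr[A=3072/335 G=4096/423] → run A
t=18: vr[G=4096/423] → run G
t=19: vr[G=5120/423] → run G
t=20: vr[G=2048/141] → run G
t=21: vr[G=7168/423] → run G
t=22: (idle)
t=23: (idle)
t=24: (idle)

vruntime(G, start of tick 10) = 1024/423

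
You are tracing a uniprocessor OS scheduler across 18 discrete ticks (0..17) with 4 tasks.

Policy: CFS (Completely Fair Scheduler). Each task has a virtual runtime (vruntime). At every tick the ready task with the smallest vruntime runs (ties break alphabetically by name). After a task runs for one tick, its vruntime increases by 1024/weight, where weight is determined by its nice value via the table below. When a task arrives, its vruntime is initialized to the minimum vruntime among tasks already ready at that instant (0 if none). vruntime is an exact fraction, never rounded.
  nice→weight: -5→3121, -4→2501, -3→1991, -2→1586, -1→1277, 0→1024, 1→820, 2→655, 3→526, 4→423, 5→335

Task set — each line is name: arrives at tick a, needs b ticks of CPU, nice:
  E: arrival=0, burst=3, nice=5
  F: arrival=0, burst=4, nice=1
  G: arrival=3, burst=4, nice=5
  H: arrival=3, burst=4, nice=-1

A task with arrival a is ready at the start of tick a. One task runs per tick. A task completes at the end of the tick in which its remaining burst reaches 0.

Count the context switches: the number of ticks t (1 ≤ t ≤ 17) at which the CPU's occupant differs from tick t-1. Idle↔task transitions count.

t=0: vr[E=0 F=0] → run E
t=1: vr[E=1024/335 F=0] → run F
t=2: vr[E=1024/335 F=256/205] → run F
t=3: vr[E=1024/335 F=512/205 G=512/205 H=512/205] → run F
t=4: vr[E=1024/335 F=768/205 G=512/205 H=512/205] → run G
t=5: vr[E=1024/335 F=768/205 G=76288/13735 H=512/205] → run H
t=6: vr[E=1024/335 F=768/205 G=76288/13735 H=863744/261785] → run E
t=7: vr[E=2048/335 F=768/205 G=76288/13735 H=863744/261785] → run H
t=8: vr[E=2048/335 F=768/205 G=76288/13735 H=1073664/261785] → run F
t=9: vr[E=2048/335 G=76288/13735 H=1073664/261785] → run H
t=10: vr[E=2048/335 G=76288/13735 H=1283584/261785] → run H
t=11: vr[E=2048/335 G=76288/13735] → run G
t=12: vr[E=2048/335 G=118272/13735] → run E
t=13: vr[G=118272/13735] → run G
t=14: vr[G=160256/13735] → run G
t=15: (idle)
t=16: (idle)
t=17: (idle)

context switches = 11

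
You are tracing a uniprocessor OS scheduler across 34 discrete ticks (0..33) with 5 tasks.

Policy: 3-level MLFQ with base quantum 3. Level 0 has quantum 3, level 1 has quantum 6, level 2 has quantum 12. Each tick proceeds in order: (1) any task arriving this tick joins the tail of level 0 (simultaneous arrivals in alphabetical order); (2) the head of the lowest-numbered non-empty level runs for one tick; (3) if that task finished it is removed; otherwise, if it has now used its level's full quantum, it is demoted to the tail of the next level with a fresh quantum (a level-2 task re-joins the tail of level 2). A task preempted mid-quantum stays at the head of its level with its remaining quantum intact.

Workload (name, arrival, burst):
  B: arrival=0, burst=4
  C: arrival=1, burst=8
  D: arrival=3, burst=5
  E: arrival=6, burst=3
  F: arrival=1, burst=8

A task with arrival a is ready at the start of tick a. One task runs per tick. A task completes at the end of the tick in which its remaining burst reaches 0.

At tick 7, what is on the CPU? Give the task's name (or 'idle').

running at tick 7 = F

t=0: L0/L1/L2 = B/-/- → run B
t=1: L0/L1/L2 = BCF/-/- → run B
t=2: L0/L1/L2 = BCF/-/- → run B
t=3: L0/L1/L2 = CFD/B/- → run C
t=4: L0/L1/L2 = CFD/B/- → run C
t=5: L0/L1/L2 = CFD/B/- → run C
t=6: L0/L1/L2 = FDE/BC/- → run F
t=7: L0/L1/L2 = FDE/BC/- → run F
t=8: L0/L1/L2 = FDE/BC/- → run F
t=9: L0/L1/L2 = DE/BCF/- → run D
t=10: L0/L1/L2 = DE/BCF/- → run D
t=11: L0/L1/L2 = DE/BCF/- → run D
t=12: L0/L1/L2 = E/BCFD/- → run E
t=13: L0/L1/L2 = E/BCFD/- → run E
t=14: L0/L1/L2 = E/BCFD/- → run E
t=15: L0/L1/L2 = -/BCFD/- → run B
t=16: L0/L1/L2 = -/CFD/- → run C
t=17: L0/L1/L2 = -/CFD/- → run C
t=18: L0/L1/L2 = -/CFD/- → run C
t=19: L0/L1/L2 = -/CFD/- → run C
t=20: L0/L1/L2 = -/CFD/- → run C
t=21: L0/L1/L2 = -/FD/- → run F
t=22: L0/L1/L2 = -/FD/- → run F
t=23: L0/L1/L2 = -/FD/- → run F
t=24: L0/L1/L2 = -/FD/- → run F
t=25: L0/L1/L2 = -/FD/- → run F
t=26: L0/L1/L2 = -/D/- → run D
t=27: L0/L1/L2 = -/D/- → run D
t=28: (idle)
t=29: (idle)
t=30: (idle)
t=31: (idle)
t=32: (idle)
t=33: (idle)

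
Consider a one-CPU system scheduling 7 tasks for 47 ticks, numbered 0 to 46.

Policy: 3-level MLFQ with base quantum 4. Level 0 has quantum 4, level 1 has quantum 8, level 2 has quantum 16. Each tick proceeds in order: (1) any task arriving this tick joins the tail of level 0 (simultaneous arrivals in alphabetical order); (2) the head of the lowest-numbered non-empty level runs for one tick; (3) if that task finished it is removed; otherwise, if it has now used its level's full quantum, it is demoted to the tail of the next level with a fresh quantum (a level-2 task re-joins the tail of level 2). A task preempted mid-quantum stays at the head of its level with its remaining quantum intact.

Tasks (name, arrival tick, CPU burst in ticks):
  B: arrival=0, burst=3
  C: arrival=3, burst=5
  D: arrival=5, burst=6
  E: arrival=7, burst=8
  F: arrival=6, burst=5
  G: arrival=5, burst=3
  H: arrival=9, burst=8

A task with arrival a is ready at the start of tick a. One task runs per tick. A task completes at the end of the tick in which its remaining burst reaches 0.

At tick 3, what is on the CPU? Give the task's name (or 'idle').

running at tick 3 = C

t=0: L0/L1/L2 = B/-/- → run B
t=1: L0/L1/L2 = B/-/- → run B
t=2: L0/L1/L2 = B/-/- → run B
t=3: L0/L1/L2 = C/-/- → run C
t=4: L0/L1/L2 = C/-/- → run C
t=5: L0/L1/L2 = CDG/-/- → run C
t=6: L0/L1/L2 = CDGF/-/- → run C
t=7: L0/L1/L2 = DGFE/C/- → run D
t=8: L0/L1/L2 = DGFE/C/- → run D
t=9: L0/L1/L2 = DGFEH/C/- → run D
t=10: L0/L1/L2 = DGFEH/C/- → run D
t=11: L0/L1/L2 = GFEH/CD/- → run G
t=12: L0/L1/L2 = GFEH/CD/- → run G
t=13: L0/L1/L2 = GFEH/CD/- → run G
t=14: L0/L1/L2 = FEH/CD/- → run F
t=15: L0/L1/L2 = FEH/CD/- → run F
t=16: L0/L1/L2 = FEH/CD/- → run F
t=17: L0/L1/L2 = FEH/CD/- → run F
t=18: L0/L1/L2 = EH/CDF/- → run E
t=19: L0/L1/L2 = EH/CDF/- → run E
t=20: L0/L1/L2 = EH/CDF/- → run E
t=21: L0/L1/L2 = EH/CDF/- → run E
t=22: L0/L1/L2 = H/CDFE/- → run H
t=23: L0/L1/L2 = H/CDFE/- → run H
t=24: L0/L1/L2 = H/CDFE/- → run H
t=25: L0/L1/L2 = H/CDFE/- → run H
t=26: L0/L1/L2 = -/CDFEH/- → run C
t=27: L0/L1/L2 = -/DFEH/- → run D
t=28: L0/L1/L2 = -/DFEH/- → run D
t=29: L0/L1/L2 = -/FEH/- → run F
t=30: L0/L1/L2 = -/EH/- → run E
t=31: L0/L1/L2 = -/EH/- → run E
t=32: L0/L1/L2 = -/EH/- → run E
t=33: L0/L1/L2 = -/EH/- → run E
t=34: L0/L1/L2 = -/H/- → run H
t=35: L0/L1/L2 = -/H/- → run H
t=36: L0/L1/L2 = -/H/- → run H
t=37: L0/L1/L2 = -/H/- → run H
t=38: (idle)
t=39: (idle)
t=40: (idle)
t=41: (idle)
t=42: (idle)
t=43: (idle)
t=44: (idle)
t=45: (idle)
t=46: (idle)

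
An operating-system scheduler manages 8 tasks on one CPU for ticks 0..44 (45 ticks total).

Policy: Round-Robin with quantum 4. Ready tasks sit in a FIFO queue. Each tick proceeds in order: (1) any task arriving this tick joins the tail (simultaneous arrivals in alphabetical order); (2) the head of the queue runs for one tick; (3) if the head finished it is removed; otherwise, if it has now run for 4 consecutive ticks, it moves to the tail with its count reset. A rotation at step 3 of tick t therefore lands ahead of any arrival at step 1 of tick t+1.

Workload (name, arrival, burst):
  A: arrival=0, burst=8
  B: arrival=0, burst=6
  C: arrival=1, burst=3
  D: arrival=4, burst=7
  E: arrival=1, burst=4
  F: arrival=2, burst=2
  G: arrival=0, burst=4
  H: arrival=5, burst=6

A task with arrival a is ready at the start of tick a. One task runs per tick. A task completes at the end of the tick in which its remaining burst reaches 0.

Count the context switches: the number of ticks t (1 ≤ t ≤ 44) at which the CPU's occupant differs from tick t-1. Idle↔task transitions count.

context switches = 12

t=0: queue=[A,B,G] q_used=0 → run A
t=1: queue=[A,B,G,C,E] q_used=1 → run A
t=2: queue=[A,B,G,C,E,F] q_used=2 → run A
t=3: queue=[A,B,G,C,E,F] q_used=3 → run A
t=4: queue=[B,G,C,E,F,A,D] q_used=0 → run B
t=5: queue=[B,G,C,E,F,A,D,H] q_used=1 → run B
t=6: queue=[B,G,C,E,F,A,D,H] q_used=2 → run B
t=7: queue=[B,G,C,E,F,A,D,H] q_used=3 → run B
t=8: queue=[G,C,E,F,A,D,H,B] q_used=0 → run G
t=9: queue=[G,C,E,F,A,D,H,B] q_used=1 → run G
t=10: queue=[G,C,E,F,A,D,H,B] q_used=2 → run G
t=11: queue=[G,C,E,F,A,D,H,B] q_used=3 → run G
t=12: queue=[C,E,F,A,D,H,B] q_used=0 → run C
t=13: queue=[C,E,F,A,D,H,B] q_used=1 → run C
t=14: queue=[C,E,F,A,D,H,B] q_used=2 → run C
t=15: queue=[E,F,A,D,H,B] q_used=0 → run E
t=16: queue=[E,F,A,D,H,B] q_used=1 → run E
t=17: queue=[E,F,A,D,H,B] q_used=2 → run E
t=18: queue=[E,F,A,D,H,B] q_used=3 → run E
t=19: queue=[F,A,D,H,B] q_used=0 → run F
t=20: queue=[F,A,D,H,B] q_used=1 → run F
t=21: queue=[A,D,H,B] q_used=0 → run A
t=22: queue=[A,D,H,B] q_used=1 → run A
t=23: queue=[A,D,H,B] q_used=2 → run A
t=24: queue=[A,D,H,B] q_used=3 → run A
t=25: queue=[D,H,B] q_used=0 → run D
t=26: queue=[D,H,B] q_used=1 → run D
t=27: queue=[D,H,B] q_used=2 → run D
t=28: queue=[D,H,B] q_used=3 → run D
t=29: queue=[H,B,D] q_used=0 → run H
t=30: queue=[H,B,D] q_used=1 → run H
t=31: queue=[H,B,D] q_used=2 → run H
t=32: queue=[H,B,D] q_used=3 → run H
t=33: queue=[B,D,H] q_used=0 → run B
t=34: queue=[B,D,H] q_used=1 → run B
t=35: queue=[D,H] q_used=0 → run D
t=36: queue=[D,H] q_used=1 → run D
t=37: queue=[D,H] q_used=2 → run D
t=38: queue=[H] q_used=0 → run H
t=39: queue=[H] q_used=1 → run H
t=40: (idle)
t=41: (idle)
t=42: (idle)
t=43: (idle)
t=44: (idle)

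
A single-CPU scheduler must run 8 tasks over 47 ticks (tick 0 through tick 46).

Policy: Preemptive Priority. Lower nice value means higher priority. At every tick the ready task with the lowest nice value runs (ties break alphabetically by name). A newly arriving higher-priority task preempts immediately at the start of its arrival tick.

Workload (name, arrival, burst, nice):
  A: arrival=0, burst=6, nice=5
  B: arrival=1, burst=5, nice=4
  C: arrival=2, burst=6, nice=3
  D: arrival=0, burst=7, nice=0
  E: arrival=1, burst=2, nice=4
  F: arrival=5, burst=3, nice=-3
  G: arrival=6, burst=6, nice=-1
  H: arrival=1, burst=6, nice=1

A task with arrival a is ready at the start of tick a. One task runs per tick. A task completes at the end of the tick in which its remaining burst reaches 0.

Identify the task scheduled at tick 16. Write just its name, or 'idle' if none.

t=0: ready={A,D} → run D
t=1: ready={A,B,D,E,H} → run D
t=2: ready={A,B,C,D,E,H} → run D
t=3: ready={A,B,C,D,E,H} → run D
t=4: ready={A,B,C,D,E,H} → run D
t=5: ready={A,B,C,D,E,F,H} → run F
t=6: ready={A,B,C,D,E,F,G,H} → run F
t=7: ready={A,B,C,D,E,F,G,H} → run F
t=8: ready={A,B,C,D,E,G,H} → run G
t=9: ready={A,B,C,D,E,G,H} → run G
t=10: ready={A,B,C,D,E,G,H} → run G
t=11: ready={A,B,C,D,E,G,H} → run G
t=12: ready={A,B,C,D,E,G,H} → run G
t=13: ready={A,B,C,D,E,G,H} → run G
t=14: ready={A,B,C,D,E,H} → run D
t=15: ready={A,B,C,D,E,H} → run D
t=16: ready={A,B,C,E,H} → run H
t=17: ready={A,B,C,E,H} → run H
t=18: ready={A,B,C,E,H} → run H
t=19: ready={A,B,C,E,H} → run H
t=20: ready={A,B,C,E,H} → run H
t=21: ready={A,B,C,E,H} → run H
t=22: ready={A,B,C,E} → run C
t=23: ready={A,B,C,E} → run C
t=24: ready={A,B,C,E} → run C
t=25: ready={A,B,C,E} → run C
t=26: ready={A,B,C,E} → run C
t=27: ready={A,B,C,E} → run C
t=28: ready={A,B,E} → run B
t=29: ready={A,B,E} → run B
t=30: ready={A,B,E} → run B
t=31: ready={A,B,E} → run B
t=32: ready={A,B,E} → run B
t=33: ready={A,E} → run E
t=34: ready={A,E} → run E
t=35: ready={A} → run A
t=36: ready={A} → run A
t=37: ready={A} → run A
t=38: ready={A} → run A
t=39: ready={A} → run A
t=40: ready={A} → run A
t=41: (idle)
t=42: (idle)
t=43: (idle)
t=44: (idle)
t=45: (idle)
t=46: (idle)

running at tick 16 = H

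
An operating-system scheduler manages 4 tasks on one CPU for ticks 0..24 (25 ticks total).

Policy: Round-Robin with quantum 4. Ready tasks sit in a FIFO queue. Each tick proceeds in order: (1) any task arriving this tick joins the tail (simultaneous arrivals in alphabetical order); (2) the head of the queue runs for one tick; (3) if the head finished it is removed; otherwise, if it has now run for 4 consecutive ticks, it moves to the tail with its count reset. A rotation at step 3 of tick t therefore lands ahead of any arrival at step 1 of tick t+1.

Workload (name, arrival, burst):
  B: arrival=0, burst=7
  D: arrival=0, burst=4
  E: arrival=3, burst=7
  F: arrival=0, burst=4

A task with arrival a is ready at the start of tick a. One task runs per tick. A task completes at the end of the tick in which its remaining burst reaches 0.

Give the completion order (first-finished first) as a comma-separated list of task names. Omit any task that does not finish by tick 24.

completion order = D, F, B, E

t=0: queue=[B,D,F] q_used=0 → run B
t=1: queue=[B,D,F] q_used=1 → run B
t=2: queue=[B,D,F] q_used=2 → run B
t=3: queue=[B,D,F,E] q_used=3 → run B
t=4: queue=[D,F,E,B] q_used=0 → run D
t=5: queue=[D,F,E,B] q_used=1 → run D
t=6: queue=[D,F,E,B] q_used=2 → run D
t=7: queue=[D,F,E,B] q_used=3 → run D
t=8: queue=[F,E,B] q_used=0 → run F
t=9: queue=[F,E,B] q_used=1 → run F
t=10: queue=[F,E,B] q_used=2 → run F
t=11: queue=[F,E,B] q_used=3 → run F
t=12: queue=[E,B] q_used=0 → run E
t=13: queue=[E,B] q_used=1 → run E
t=14: queue=[E,B] q_used=2 → run E
t=15: queue=[E,B] q_used=3 → run E
t=16: queue=[B,E] q_used=0 → run B
t=17: queue=[B,E] q_used=1 → run B
t=18: queue=[B,E] q_used=2 → run B
t=19: queue=[E] q_used=0 → run E
t=20: queue=[E] q_used=1 → run E
t=21: queue=[E] q_used=2 → run E
t=22: (idle)
t=23: (idle)
t=24: (idle)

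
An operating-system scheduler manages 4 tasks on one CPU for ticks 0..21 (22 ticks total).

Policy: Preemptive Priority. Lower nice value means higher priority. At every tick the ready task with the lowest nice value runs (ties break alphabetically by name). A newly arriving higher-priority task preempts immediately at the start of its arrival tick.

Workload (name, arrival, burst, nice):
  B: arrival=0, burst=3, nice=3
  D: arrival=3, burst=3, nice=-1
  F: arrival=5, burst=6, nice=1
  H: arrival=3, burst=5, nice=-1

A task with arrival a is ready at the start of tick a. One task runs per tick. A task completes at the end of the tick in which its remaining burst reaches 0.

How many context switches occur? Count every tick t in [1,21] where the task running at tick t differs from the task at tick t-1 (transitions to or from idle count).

context switches = 4

t=0: ready={B} → run B
t=1: ready={B} → run B
t=2: ready={B} → run B
t=3: ready={D,H} → run D
t=4: ready={D,H} → run D
t=5: ready={D,F,H} → run D
t=6: ready={F,H} → run H
t=7: ready={F,H} → run H
t=8: ready={F,H} → run H
t=9: ready={F,H} → run H
t=10: ready={F,H} → run H
t=11: ready={F} → run F
t=12: ready={F} → run F
t=13: ready={F} → run F
t=14: ready={F} → run F
t=15: ready={F} → run F
t=16: ready={F} → run F
t=17: (idle)
t=18: (idle)
t=19: (idle)
t=20: (idle)
t=21: (idle)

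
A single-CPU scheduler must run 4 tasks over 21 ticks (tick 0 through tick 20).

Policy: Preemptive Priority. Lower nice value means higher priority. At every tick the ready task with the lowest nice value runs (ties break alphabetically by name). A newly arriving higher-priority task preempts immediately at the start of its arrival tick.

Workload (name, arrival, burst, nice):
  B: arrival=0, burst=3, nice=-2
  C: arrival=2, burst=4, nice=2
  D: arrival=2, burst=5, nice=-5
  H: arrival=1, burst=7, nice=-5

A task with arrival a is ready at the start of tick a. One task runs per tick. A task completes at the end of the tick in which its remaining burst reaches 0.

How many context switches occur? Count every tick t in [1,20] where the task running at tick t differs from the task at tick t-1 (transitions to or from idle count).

t=0: ready={B} → run B
t=1: ready={B,H} → run H
t=2: ready={B,C,D,H} → run D
t=3: ready={B,C,D,H} → run D
t=4: ready={B,C,D,H} → run D
t=5: ready={B,C,D,H} → run D
t=6: ready={B,C,D,H} → run D
t=7: ready={B,C,H} → run H
t=8: ready={B,C,H} → run H
t=9: ready={B,C,H} → run H
t=10: ready={B,C,H} → run H
t=11: ready={B,C,H} → run H
t=12: ready={B,C,H} → run H
t=13: ready={B,C} → run B
t=14: ready={B,C} → run B
t=15: ready={C} → run C
t=16: ready={C} → run C
t=17: ready={C} → run C
t=18: ready={C} → run C
t=19: (idle)
t=20: (idle)

context switches = 6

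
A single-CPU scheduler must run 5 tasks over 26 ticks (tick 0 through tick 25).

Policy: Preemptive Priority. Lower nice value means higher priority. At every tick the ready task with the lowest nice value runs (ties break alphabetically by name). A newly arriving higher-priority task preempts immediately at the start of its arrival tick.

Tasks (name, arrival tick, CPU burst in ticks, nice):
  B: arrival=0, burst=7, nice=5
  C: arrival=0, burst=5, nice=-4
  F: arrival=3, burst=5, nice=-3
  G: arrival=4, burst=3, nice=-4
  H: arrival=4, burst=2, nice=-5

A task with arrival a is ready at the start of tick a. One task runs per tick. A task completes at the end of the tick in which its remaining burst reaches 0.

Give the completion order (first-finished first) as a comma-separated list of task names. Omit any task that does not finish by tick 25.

t=0: ready={B,C} → run C
t=1: ready={B,C} → run C
t=2: ready={B,C} → run C
t=3: ready={B,C,F} → run C
t=4: ready={B,C,F,G,H} → run H
t=5: ready={B,C,F,G,H} → run H
t=6: ready={B,C,F,G} → run C
t=7: ready={B,F,G} → run G
t=8: ready={B,F,G} → run G
t=9: ready={B,F,G} → run G
t=10: ready={B,F} → run F
t=11: ready={B,F} → run F
t=12: ready={B,F} → run F
t=13: ready={B,F} → run F
t=14: ready={B,F} → run F
t=15: ready={B} → run B
t=16: ready={B} → run B
t=17: ready={B} → run B
t=18: ready={B} → run B
t=19: ready={B} → run B
t=20: ready={B} → run B
t=21: ready={B} → run B
t=22: (idle)
t=23: (idle)
t=24: (idle)
t=25: (idle)

completion order = H, C, G, F, B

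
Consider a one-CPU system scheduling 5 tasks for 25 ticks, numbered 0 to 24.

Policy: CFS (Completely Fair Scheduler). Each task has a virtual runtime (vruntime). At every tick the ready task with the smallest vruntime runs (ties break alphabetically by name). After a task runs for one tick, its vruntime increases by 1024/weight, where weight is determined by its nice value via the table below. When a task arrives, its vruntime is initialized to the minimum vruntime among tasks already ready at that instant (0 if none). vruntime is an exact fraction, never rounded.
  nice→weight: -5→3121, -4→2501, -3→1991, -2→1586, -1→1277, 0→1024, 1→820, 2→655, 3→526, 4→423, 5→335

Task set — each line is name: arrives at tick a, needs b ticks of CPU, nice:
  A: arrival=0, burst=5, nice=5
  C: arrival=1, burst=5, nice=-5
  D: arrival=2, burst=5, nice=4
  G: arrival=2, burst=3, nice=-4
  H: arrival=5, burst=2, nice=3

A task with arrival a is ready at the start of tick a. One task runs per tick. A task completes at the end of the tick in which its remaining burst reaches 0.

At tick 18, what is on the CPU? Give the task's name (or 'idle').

t=0: vr[A=0] → run A
t=1: vr[A=1024/335 C=1024/335] → run A
t=2: vr[A=2048/335 C=1024/335 D=1024/335 G=1024/335] → run C
t=3: vr[A=2048/335 C=3538944/1045535 D=1024/335 G=1024/335] → run D
t=4: vr[A=2048/335 C=3538944/1045535 D=776192/141705 G=1024/335] → run G
t=5: vr[A=2048/335 C=3538944/1045535 D=776192/141705 G=2904064/837835 H=3538944/1045535] → run C
t=6: vr[A=2048/335 C=3881984/1045535 D=776192/141705 G=2904064/837835 H=3538944/1045535] → run H
t=7: vr[A=2048/335 C=3881984/1045535 D=776192/141705 G=2904064/837835 H=1466056192/274975705] → run G
t=8: vr[A=2048/335 C=3881984/1045535 D=776192/141705 G=3247104/837835 H=1466056192/274975705] → run C
t=9: vr[A=2048/335 C=4225024/1045535 D=776192/141705 G=3247104/837835 H=1466056192/274975705] → run G
t=10: vr[A=2048/335 C=4225024/1045535 D=776192/141705 H=1466056192/274975705] → run C
t=11: vr[A=2048/335 C=4568064/1045535 D=776192/141705 H=1466056192/274975705] → run C
t=12: vr[A=2048/335 D=776192/141705 H=1466056192/274975705] → run H
t=13: vr[A=2048/335 D=776192/141705] → run D
t=14: vr[A=2048/335 D=1119232/141705] → run A
t=15: vr[A=3072/335 D=1119232/141705] → run D
t=16: vr[A=3072/335 D=487424/47235] → run A
t=17: vr[A=4096/335 D=487424/47235] → run D
t=18: vr[A=4096/335 D=1805312/141705] → run A
t=19: vr[D=1805312/141705] → run D
t=20: (idle)
t=21: (idle)
t=22: (idle)
t=23: (idle)
t=24: (idle)

running at tick 18 = A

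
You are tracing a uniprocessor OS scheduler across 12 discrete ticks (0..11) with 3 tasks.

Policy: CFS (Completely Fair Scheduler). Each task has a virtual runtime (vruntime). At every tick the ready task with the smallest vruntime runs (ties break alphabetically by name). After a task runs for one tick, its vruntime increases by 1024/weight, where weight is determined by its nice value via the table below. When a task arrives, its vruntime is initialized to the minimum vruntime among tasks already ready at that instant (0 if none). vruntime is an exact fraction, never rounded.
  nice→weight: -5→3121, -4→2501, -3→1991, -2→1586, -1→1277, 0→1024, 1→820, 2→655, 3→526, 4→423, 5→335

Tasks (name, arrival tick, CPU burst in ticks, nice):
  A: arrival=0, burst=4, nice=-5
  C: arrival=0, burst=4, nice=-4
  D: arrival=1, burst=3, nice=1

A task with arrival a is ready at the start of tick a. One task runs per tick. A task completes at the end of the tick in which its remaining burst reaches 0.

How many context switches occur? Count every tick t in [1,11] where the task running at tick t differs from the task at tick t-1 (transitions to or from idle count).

t=0: vr[A=0 C=0] → run A
t=1: vr[A=1024/3121 C=0 D=0] → run C
t=2: vr[A=1024/3121 C=1024/2501 D=0] → run D
t=3: vr[A=1024/3121 C=1024/2501 D=256/205] → run A
t=4: vr[A=2048/3121 C=1024/2501 D=256/205] → run C
t=5: vr[A=2048/3121 C=2048/2501 D=256/205] → run A
t=6: vr[A=3072/3121 C=2048/2501 D=256/205] → run C
t=7: vr[A=3072/3121 C=3072/2501 D=256/205] → run A
t=8: vr[C=3072/2501 D=256/205] → run C
t=9: vr[D=256/205] → run D
t=10: vr[D=512/205] → run D
t=11: (idle)

context switches = 10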